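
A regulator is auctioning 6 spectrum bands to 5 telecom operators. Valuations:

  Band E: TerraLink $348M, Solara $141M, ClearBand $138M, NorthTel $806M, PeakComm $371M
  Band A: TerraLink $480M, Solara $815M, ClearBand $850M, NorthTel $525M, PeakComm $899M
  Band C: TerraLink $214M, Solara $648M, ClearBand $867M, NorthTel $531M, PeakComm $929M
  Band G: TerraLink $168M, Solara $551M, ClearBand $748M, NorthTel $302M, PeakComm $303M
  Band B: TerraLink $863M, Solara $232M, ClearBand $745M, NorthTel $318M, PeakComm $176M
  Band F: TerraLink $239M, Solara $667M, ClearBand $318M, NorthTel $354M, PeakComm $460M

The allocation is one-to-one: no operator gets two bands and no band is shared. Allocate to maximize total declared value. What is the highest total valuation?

This is a one-to-one assignment (maximum-weight bipartite matching).
Optimal: TerraLink→Band B ($863M), Solara→Band A ($815M), ClearBand→Band G ($748M), NorthTel→Band E ($806M), PeakComm→Band C ($929M) — total 863+815+748+806+929 = $4161M.
Max-entry greedy (repeatedly take the single best remaining cell) gives $4115M, worse by 46.

Maximum total: $4161M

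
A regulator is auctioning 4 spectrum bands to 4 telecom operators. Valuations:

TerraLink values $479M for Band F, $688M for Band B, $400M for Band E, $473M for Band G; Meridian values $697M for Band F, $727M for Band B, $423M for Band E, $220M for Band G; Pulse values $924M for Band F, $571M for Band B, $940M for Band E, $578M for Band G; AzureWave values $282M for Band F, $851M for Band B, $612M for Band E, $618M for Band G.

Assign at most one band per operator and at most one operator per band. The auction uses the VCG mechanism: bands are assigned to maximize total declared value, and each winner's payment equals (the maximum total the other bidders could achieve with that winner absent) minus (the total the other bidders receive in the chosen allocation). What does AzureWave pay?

AzureWave pays $215M.

Efficient allocation: TerraLink→Band G ($473M), Meridian→Band F ($697M), Pulse→Band E ($940M), AzureWave→Band B ($851M); total welfare W = $2961M.
AzureWave receives Band B at value $851M, so the others get W − 851 = $2110M.
Without AzureWave: best allocation of the remaining 3 bidders over all 4 bands is TerraLink→Band B ($688M), Meridian→Band F ($697M), Pulse→Band E ($940M), total $2325M.
VCG payment = (others' best without AzureWave) − (others' welfare with AzureWave) = 2325 − 2110 = $215M.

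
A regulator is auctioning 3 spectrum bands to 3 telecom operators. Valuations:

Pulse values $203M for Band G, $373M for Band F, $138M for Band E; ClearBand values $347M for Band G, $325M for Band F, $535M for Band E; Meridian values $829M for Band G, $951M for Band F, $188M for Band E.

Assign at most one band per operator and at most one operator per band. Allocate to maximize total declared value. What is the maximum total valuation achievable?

Optimal: Pulse→Band F ($373M), ClearBand→Band E ($535M), Meridian→Band G ($829M) — total 373+535+829 = $1737M.
Max-entry greedy (repeatedly take the single best remaining cell) gives $1689M, worse by 48.
Next-best assignment: Pulse→Band G, ClearBand→Band E, Meridian→Band F = $1689M.
Checked against all permutations: $1737M is optimal.

Max total: $1737M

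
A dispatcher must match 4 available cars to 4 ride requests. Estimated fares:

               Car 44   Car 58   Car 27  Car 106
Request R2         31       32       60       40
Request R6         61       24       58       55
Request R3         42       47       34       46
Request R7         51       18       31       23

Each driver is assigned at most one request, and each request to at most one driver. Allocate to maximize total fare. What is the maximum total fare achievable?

Maximum total: $213

Optimal: Car 44→Request R7 ($51), Car 58→Request R3 ($47), Car 27→Request R2 ($60), Car 106→Request R6 ($55) — total 51+47+60+55 = $213.
Column-greedy (each request in turn goes to its best remaining driver) gives $191, worse by 22.
Next-best assignment: Car 44→Request R7, Car 58→Request R3, Car 27→Request R6, Car 106→Request R2 = $196.
Swapping Car 27↔Car 106 (Car 27→Request R6 $58, Car 106→Request R2 $40) loses 17.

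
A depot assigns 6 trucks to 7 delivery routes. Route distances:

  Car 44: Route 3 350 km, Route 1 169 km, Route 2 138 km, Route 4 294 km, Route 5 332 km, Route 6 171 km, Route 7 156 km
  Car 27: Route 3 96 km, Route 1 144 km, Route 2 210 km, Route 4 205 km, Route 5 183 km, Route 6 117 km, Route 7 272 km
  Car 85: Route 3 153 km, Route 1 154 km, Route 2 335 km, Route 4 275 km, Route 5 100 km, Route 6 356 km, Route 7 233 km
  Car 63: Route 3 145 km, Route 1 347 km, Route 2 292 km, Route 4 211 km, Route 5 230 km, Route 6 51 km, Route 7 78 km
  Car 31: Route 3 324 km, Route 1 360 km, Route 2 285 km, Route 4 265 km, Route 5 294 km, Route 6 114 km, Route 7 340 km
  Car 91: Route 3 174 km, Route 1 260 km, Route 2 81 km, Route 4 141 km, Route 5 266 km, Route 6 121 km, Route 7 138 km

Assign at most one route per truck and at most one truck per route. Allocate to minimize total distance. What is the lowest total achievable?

Treat this as an assignment problem: match each truck to one route.
Optimal: Car 44→Route 1 (169 km), Car 27→Route 3 (96 km), Car 85→Route 5 (100 km), Car 63→Route 7 (78 km), Car 31→Route 6 (114 km), Car 91→Route 2 (81 km) — total 169+96+100+78+114+81 = 638 km.
Row-greedy (each truck in turn takes its cheapest remaining route) gives 788 km, worse by 150.
Swapping Car 85↔Car 91 (Car 85→Route 2 335 km, Car 91→Route 5 266 km) adds 420.

Minimum total: 638 km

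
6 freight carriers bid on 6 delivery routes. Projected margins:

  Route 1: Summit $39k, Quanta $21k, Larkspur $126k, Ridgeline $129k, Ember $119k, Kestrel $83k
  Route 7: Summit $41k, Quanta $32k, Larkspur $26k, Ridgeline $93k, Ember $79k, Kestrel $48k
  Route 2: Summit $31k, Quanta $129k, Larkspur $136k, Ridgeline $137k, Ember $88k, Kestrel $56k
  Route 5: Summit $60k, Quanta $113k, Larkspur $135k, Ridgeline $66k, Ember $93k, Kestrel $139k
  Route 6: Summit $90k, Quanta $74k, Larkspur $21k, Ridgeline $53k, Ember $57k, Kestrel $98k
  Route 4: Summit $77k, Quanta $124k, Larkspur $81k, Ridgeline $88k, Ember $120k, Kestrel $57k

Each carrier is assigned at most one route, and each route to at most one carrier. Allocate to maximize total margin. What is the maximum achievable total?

Optimal: Summit→Route 6 ($90k), Quanta→Route 4 ($124k), Larkspur→Route 2 ($136k), Ridgeline→Route 7 ($93k), Ember→Route 1 ($119k), Kestrel→Route 5 ($139k) — total 90+124+136+93+119+139 = $701k.
Column-greedy (each route in turn goes to its best remaining carrier) gives $697k, worse by 4.

Max total: $701k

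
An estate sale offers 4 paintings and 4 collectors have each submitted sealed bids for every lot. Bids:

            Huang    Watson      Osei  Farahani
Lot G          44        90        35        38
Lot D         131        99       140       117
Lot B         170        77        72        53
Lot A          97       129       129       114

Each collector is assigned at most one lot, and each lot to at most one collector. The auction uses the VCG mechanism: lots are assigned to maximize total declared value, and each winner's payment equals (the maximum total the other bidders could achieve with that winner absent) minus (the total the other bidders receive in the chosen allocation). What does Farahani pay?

Efficient allocation: Huang→Lot B ($170), Watson→Lot G ($90), Osei→Lot D ($140), Farahani→Lot A ($114); total welfare W = $514.
Farahani receives Lot A at value $114, so the others get W − 114 = $400.
Without Farahani: best allocation of the remaining 3 bidders over all 4 lots is Huang→Lot B ($170), Watson→Lot A ($129), Osei→Lot D ($140), total $439.
VCG payment = (others' best without Farahani) − (others' welfare with Farahani) = 439 − 400 = $39.

Farahani pays $39.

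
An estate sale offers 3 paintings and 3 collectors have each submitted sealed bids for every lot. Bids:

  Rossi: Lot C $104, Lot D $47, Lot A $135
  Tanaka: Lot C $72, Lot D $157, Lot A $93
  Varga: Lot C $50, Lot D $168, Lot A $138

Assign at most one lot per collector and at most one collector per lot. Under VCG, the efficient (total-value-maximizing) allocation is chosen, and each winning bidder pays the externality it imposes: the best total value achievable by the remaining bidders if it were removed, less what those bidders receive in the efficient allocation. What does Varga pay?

Efficient allocation: Rossi→Lot C ($104), Tanaka→Lot D ($157), Varga→Lot A ($138); total welfare W = $399.
Varga receives Lot A at value $138, so the others get W − 138 = $261.
Without Varga: best allocation of the remaining 2 bidders over all 3 lots is Rossi→Lot A ($135), Tanaka→Lot D ($157), total $292.
VCG payment = (others' best without Varga) − (others' welfare with Varga) = 292 − 261 = $31.

Varga pays $31.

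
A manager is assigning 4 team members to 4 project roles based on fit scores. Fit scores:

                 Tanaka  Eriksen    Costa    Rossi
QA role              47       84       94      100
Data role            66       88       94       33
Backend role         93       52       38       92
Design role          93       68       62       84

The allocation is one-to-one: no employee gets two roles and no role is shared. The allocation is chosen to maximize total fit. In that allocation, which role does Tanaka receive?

Optimal: Tanaka→Design role (93 pts), Eriksen→Data role (88 pts), Costa→QA role (94 pts), Rossi→Backend role (92 pts) — total 93+88+94+92 = 367 pts.
Max-entry greedy (repeatedly take the single best remaining cell) gives 355 pts, worse by 12.
Next-best assignment: Tanaka→Design role, Eriksen→QA role, Costa→Data role, Rossi→Backend role = 363 pts.
Every other assignment is strictly worse.
Tanaka's own top role is Backend role (93 pts), but forcing Tanaka→Backend role and reassigning the rest optimally gives only 359 pts — worse by 8.

Tanaka receives Design role.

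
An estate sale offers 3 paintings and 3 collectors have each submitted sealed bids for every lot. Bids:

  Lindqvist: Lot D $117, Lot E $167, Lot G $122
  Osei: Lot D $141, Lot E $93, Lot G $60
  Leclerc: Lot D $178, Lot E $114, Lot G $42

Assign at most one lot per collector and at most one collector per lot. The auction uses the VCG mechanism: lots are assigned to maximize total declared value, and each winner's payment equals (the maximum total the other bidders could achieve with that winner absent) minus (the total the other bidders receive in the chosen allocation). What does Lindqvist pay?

Efficient allocation: Lindqvist→Lot E ($167), Osei→Lot G ($60), Leclerc→Lot D ($178); total welfare W = $405.
Lindqvist receives Lot E at value $167, so the others get W − 167 = $238.
Without Lindqvist: best allocation of the remaining 2 bidders over all 3 lots is Osei→Lot E ($93), Leclerc→Lot D ($178), total $271.
VCG payment = (others' best without Lindqvist) − (others' welfare with Lindqvist) = 271 − 238 = $33.

Lindqvist pays $33.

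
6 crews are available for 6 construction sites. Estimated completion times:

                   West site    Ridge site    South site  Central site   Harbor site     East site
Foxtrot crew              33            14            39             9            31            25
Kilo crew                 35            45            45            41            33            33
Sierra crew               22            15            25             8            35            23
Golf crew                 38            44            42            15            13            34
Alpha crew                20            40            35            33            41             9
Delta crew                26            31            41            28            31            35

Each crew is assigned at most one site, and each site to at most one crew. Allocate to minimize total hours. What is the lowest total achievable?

Treat this as an assignment problem: match each crew to one site.
Optimal: Foxtrot crew→Ridge site (14 hours), Kilo crew→South site (45 hours), Sierra crew→Central site (8 hours), Golf crew→Harbor site (13 hours), Alpha crew→East site (9 hours), Delta crew→West site (26 hours) — total 14+45+8+13+9+26 = 115 hours.
Row-greedy (each crew in turn takes its cheapest remaining site) gives 152 hours, worse by 37.
Swapping Kilo crew↔Alpha crew (Kilo crew→East site 33 hours, Alpha crew→South site 35 hours) adds 14.
Every other assignment is strictly worse.

Min total: 115 hours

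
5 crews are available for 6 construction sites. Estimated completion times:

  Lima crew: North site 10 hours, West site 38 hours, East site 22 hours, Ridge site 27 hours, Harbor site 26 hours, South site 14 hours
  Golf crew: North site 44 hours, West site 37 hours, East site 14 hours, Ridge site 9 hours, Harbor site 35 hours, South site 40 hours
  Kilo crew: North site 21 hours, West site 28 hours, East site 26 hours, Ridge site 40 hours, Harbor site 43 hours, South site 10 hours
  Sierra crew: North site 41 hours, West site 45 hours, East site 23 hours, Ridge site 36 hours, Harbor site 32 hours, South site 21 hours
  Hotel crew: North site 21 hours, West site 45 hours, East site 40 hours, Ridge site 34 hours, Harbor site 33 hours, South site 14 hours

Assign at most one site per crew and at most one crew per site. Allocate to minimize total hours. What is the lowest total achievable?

Min total: 84 hours

Optimal: Lima crew→North site (10 hours), Golf crew→Ridge site (9 hours), Kilo crew→West site (28 hours), Sierra crew→East site (23 hours), Hotel crew→South site (14 hours) — total 10+9+28+23+14 = 84 hours.
Column-greedy (each site in turn goes to its cheapest remaining crew) gives 118 hours, worse by 34.
Next-best assignment: Lima crew→North site, Golf crew→Ridge site, Kilo crew→South site, Sierra crew→East site, Hotel crew→Harbor site = 85 hours.
Swapping Lima crew↔Golf crew (Lima crew→Ridge site 27 hours, Golf crew→North site 44 hours) adds 52.
No other one-to-one assignment undercuts 84 hours.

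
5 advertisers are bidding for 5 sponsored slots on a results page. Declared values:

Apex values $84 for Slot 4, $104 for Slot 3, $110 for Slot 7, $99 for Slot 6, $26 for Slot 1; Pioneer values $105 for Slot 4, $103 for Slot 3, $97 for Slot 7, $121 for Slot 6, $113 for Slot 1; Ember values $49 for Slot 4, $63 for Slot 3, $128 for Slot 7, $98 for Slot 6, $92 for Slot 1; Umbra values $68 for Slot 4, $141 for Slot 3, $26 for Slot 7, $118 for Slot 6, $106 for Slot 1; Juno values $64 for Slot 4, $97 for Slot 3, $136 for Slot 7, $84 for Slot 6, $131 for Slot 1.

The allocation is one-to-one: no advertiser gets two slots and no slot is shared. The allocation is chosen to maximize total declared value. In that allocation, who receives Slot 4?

Apex receives Slot 4.

This is a one-to-one assignment (maximum-weight bipartite matching).
Optimal: Apex→Slot 4 ($84), Pioneer→Slot 6 ($121), Ember→Slot 7 ($128), Umbra→Slot 3 ($141), Juno→Slot 1 ($131) — total 84+121+128+141+131 = $605.
Column-greedy (each slot in turn goes to its best remaining advertiser) gives $573, worse by 32.
Swapping Ember↔Juno (Ember→Slot 1 $92, Juno→Slot 7 $136) loses 31.
No other one-to-one assignment exceeds $605.
Apex's own top slot is Slot 7 ($110), but forcing Apex→Slot 7 and reassigning the rest optimally gives only $585 — worse by 20.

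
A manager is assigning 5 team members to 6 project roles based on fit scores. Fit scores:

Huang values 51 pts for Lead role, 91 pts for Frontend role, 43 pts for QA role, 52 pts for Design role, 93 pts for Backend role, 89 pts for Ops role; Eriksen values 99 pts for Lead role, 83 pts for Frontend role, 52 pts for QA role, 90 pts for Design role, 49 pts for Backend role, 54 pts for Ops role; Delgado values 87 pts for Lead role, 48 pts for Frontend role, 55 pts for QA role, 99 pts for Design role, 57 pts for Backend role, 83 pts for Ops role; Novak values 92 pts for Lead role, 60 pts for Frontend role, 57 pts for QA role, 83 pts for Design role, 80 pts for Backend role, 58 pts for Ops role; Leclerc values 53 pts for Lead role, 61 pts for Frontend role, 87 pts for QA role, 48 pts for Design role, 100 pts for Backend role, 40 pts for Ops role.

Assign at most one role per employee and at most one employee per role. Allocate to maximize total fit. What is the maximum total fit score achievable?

Max total: 463 pts

Optimal: Huang→Ops role (89 pts), Eriksen→Frontend role (83 pts), Delgado→Design role (99 pts), Novak→Lead role (92 pts), Leclerc→Backend role (100 pts) — total 89+83+99+92+100 = 463 pts.
Column-greedy (each role in turn goes to its best remaining employee) gives 456 pts, worse by 7.
Swapping Leclerc↔Eriksen (Leclerc→Frontend role 61 pts, Eriksen→Backend role 49 pts) loses 73.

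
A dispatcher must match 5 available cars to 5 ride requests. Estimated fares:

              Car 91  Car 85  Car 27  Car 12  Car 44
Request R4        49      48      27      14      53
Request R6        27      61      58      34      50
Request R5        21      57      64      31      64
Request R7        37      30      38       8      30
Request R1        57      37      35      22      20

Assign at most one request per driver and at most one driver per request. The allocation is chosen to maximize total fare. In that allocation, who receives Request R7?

Car 12 receives Request R7.

Optimal: Car 91→Request R1 ($57), Car 85→Request R6 ($61), Car 27→Request R5 ($64), Car 12→Request R7 ($8), Car 44→Request R4 ($53) — total 57+61+64+8+53 = $243.
Row-greedy (each driver in turn takes its best remaining request) gives $226, worse by 17.
Next-best assignment: Car 91→Request R1, Car 85→Request R4, Car 27→Request R7, Car 12→Request R6, Car 44→Request R5 = $241.
No other one-to-one assignment exceeds $243.
Car 12's own top request is Request R6 ($34), but forcing Car 12→Request R6 and reassigning the rest optimally gives only $241 — worse by 2.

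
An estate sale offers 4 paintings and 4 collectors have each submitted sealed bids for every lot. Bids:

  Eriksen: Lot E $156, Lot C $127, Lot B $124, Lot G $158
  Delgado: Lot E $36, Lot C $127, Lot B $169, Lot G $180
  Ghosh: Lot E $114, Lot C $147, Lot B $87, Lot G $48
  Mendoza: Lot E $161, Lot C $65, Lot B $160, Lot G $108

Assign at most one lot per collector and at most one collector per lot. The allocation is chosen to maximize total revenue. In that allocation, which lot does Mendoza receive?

Mendoza receives Lot B.

Optimal: Eriksen→Lot E ($156), Delgado→Lot G ($180), Ghosh→Lot C ($147), Mendoza→Lot B ($160) — total 156+180+147+160 = $643.
Mendoza's own top lot is Lot E ($161), but forcing Mendoza→Lot E and reassigning the rest optimally gives only $635 — worse by 8.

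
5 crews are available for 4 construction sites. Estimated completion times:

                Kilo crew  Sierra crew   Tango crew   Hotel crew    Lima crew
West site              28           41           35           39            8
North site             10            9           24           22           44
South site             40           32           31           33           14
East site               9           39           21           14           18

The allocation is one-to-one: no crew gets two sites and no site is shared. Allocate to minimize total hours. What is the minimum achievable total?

Minimum total: 57 hours

Optimal: Lima crew→West site (8 hours), Sierra crew→North site (9 hours), Tango crew→South site (31 hours), Kilo crew→East site (9 hours) — total 8+9+31+9 = 57 hours.
Row-greedy (each crew in turn takes its cheapest remaining site) gives 88 hours, worse by 31.
Every other assignment is strictly worse.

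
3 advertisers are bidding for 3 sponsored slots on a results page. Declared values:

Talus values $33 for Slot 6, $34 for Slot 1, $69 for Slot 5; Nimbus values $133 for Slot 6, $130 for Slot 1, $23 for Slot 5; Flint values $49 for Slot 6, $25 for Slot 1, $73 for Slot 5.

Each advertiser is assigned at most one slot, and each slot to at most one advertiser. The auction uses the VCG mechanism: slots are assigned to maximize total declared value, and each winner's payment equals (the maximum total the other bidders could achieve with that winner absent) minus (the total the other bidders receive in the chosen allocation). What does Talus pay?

Efficient allocation: Talus→Slot 5 ($69), Nimbus→Slot 1 ($130), Flint→Slot 6 ($49); total welfare W = $248.
Talus receives Slot 5 at value $69, so the others get W − 69 = $179.
Without Talus: best allocation of the remaining 2 bidders over all 3 slots is Nimbus→Slot 6 ($133), Flint→Slot 5 ($73), total $206.
VCG payment = (others' best without Talus) − (others' welfare with Talus) = 206 − 179 = $27.

Talus pays $27.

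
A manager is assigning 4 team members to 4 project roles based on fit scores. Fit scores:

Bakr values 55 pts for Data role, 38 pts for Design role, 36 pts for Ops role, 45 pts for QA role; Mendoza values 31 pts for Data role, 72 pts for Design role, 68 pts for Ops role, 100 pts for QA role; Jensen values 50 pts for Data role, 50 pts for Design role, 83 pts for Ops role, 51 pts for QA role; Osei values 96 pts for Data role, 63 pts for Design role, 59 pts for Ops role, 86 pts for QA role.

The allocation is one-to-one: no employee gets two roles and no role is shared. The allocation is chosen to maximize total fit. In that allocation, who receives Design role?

Optimal: Bakr→Design role (38 pts), Mendoza→QA role (100 pts), Jensen→Ops role (83 pts), Osei→Data role (96 pts) — total 38+100+83+96 = 317 pts.
Column-greedy (each role in turn goes to its best remaining employee) gives 296 pts, worse by 21.
Swapping Jensen↔Mendoza (Jensen→QA role 51 pts, Mendoza→Ops role 68 pts) loses 64.
Bakr's own top role is Data role (55 pts), but forcing Bakr→Data role and reassigning the rest optimally gives only 301 pts — worse by 16.

Bakr receives Design role.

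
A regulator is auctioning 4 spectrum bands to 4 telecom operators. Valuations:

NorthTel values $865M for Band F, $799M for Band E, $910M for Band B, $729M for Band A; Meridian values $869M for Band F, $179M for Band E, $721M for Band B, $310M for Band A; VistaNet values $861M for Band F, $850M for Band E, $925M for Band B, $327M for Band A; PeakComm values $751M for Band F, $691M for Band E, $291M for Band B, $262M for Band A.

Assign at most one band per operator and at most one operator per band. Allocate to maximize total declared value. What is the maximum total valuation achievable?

Max total: $3214M

Optimal: NorthTel→Band A ($729M), Meridian→Band F ($869M), VistaNet→Band B ($925M), PeakComm→Band E ($691M) — total 729+869+925+691 = $3214M.
Row-greedy (each operator in turn takes its best remaining band) gives $2891M, worse by 323.
Next-best assignment: NorthTel→Band A, Meridian→Band B, VistaNet→Band E, PeakComm→Band F = $3051M.
Checked against all permutations: $3214M is optimal.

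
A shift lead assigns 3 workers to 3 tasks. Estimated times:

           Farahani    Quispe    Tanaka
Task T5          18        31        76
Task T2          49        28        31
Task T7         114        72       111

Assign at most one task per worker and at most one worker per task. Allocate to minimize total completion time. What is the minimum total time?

Optimal: Farahani→Task T5 (18 min), Quispe→Task T7 (72 min), Tanaka→Task T2 (31 min) — total 18+72+31 = 121 min.
Next-best assignment: Farahani→Task T5, Quispe→Task T2, Tanaka→Task T7 = 157 min.
No other one-to-one assignment undercuts 121 min.

Minimum total: 121 min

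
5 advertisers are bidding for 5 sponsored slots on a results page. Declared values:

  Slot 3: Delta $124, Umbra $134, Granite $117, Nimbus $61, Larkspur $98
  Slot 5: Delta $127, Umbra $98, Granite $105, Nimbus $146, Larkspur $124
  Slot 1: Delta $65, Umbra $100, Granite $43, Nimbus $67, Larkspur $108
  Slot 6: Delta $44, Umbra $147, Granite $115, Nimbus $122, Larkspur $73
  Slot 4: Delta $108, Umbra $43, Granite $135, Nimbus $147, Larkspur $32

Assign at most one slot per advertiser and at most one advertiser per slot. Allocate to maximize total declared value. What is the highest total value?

Optimal: Delta→Slot 3 ($124), Umbra→Slot 6 ($147), Granite→Slot 4 ($135), Nimbus→Slot 5 ($146), Larkspur→Slot 1 ($108) — total 124+147+135+146+108 = $660.
Column-greedy (each slot in turn goes to its best remaining advertiser) gives $611, worse by 49.

Maximum total: $660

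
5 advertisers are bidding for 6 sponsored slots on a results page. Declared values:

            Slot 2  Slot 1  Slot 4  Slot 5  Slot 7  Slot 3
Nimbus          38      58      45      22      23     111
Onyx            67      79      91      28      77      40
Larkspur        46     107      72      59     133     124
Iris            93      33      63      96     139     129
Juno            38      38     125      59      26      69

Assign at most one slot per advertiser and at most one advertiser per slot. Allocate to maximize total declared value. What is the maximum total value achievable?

Maximum total: $549

Treat this as an assignment problem: match each advertiser to one slot.
Optimal: Nimbus→Slot 3 ($111), Onyx→Slot 2 ($67), Larkspur→Slot 1 ($107), Iris→Slot 7 ($139), Juno→Slot 4 ($125) — total 111+67+107+139+125 = $549.
Checked against all permutations: $549 is optimal.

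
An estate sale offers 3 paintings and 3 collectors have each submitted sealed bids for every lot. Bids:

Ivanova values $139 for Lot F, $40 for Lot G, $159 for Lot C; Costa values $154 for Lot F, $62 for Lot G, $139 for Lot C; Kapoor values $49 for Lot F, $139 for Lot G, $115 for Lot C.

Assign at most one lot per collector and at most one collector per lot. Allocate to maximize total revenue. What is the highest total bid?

Maximum total: $452

Optimal: Ivanova→Lot C ($159), Costa→Lot F ($154), Kapoor→Lot G ($139) — total 159+154+139 = $452.
Every other assignment is strictly worse.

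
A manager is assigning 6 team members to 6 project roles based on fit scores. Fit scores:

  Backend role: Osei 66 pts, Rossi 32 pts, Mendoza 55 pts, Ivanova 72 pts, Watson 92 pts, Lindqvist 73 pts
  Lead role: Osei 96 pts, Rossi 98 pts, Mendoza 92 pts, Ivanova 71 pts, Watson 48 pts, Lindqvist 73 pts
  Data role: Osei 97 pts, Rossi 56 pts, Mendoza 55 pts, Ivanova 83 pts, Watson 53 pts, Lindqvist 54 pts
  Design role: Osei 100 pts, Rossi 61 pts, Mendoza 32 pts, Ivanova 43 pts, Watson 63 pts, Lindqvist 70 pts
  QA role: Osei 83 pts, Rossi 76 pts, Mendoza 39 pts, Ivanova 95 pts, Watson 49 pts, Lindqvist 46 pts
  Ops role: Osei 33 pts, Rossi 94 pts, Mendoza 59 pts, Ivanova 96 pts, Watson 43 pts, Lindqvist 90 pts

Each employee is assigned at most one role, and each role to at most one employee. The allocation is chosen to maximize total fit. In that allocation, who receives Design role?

This is the linear assignment problem.
Optimal: Osei→Data role (97 pts), Rossi→Ops role (94 pts), Mendoza→Lead role (92 pts), Ivanova→QA role (95 pts), Watson→Backend role (92 pts), Lindqvist→Design role (70 pts) — total 97+94+92+95+92+70 = 540 pts.
Max-entry greedy (repeatedly take the single best remaining cell) gives 487 pts, worse by 53.
Next-best assignment: Osei→Design role, Rossi→QA role, Mendoza→Lead role, Ivanova→Data role, Watson→Backend role, Lindqvist→Ops role = 533 pts.
No other one-to-one assignment exceeds 540 pts.
Lindqvist's own top role is Ops role (90 pts), but forcing Lindqvist→Ops role and reassigning the rest optimally gives only 533 pts — worse by 7.

Lindqvist receives Design role.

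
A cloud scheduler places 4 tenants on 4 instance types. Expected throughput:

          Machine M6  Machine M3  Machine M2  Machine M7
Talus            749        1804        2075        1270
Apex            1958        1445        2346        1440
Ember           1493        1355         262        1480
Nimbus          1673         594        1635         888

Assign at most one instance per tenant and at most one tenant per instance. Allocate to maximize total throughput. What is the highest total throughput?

Optimal: Talus→Machine M3 (1804 ops/s), Apex→Machine M2 (2346 ops/s), Ember→Machine M7 (1480 ops/s), Nimbus→Machine M6 (1673 ops/s) — total 1804+2346+1480+1673 = 7303 ops/s.
Row-greedy (each tenant in turn takes its best remaining instance) gives 6107 ops/s, worse by 1196.
Next-best assignment: Talus→Machine M3, Apex→Machine M6, Ember→Machine M7, Nimbus→Machine M2 = 6877 ops/s.
No other one-to-one assignment exceeds 7303 ops/s.

Max total: 7303 ops/s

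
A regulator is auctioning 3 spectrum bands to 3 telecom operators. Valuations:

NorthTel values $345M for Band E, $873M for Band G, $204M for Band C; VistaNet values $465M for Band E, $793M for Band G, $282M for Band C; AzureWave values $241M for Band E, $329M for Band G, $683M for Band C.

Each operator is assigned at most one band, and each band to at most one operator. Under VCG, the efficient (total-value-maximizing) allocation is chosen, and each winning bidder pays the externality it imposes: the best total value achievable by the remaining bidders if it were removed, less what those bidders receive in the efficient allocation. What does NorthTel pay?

NorthTel pays $328M.

Efficient allocation: NorthTel→Band G ($873M), VistaNet→Band E ($465M), AzureWave→Band C ($683M); total welfare W = $2021M.
NorthTel receives Band G at value $873M, so the others get W − 873 = $1148M.
Without NorthTel: best allocation of the remaining 2 bidders over all 3 bands is VistaNet→Band G ($793M), AzureWave→Band C ($683M), total $1476M.
VCG payment = (others' best without NorthTel) − (others' welfare with NorthTel) = 1476 − 1148 = $328M.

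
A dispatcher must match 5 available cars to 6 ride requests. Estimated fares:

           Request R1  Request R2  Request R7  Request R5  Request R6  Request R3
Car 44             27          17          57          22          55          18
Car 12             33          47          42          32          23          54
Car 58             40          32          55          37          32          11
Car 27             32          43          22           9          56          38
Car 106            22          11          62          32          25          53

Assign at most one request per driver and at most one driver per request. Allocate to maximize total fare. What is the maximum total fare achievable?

This is the linear assignment problem.
Optimal: Car 44→Request R6 ($55), Car 12→Request R3 ($54), Car 58→Request R1 ($40), Car 27→Request R2 ($43), Car 106→Request R7 ($62) — total 55+54+40+43+62 = $254.
Max-entry greedy (repeatedly take the single best remaining cell) gives $234, worse by 20.

Max total: $254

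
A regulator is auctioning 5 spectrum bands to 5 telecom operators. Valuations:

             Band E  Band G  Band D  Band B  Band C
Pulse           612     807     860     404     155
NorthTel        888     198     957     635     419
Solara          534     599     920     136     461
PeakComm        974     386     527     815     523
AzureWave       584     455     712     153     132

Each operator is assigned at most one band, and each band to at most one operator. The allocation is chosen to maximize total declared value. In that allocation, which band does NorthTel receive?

Treat this as an assignment problem: match each operator to one band.
Optimal: Pulse→Band G ($807M), NorthTel→Band E ($888M), Solara→Band C ($461M), PeakComm→Band B ($815M), AzureWave→Band D ($712M) — total 807+888+461+815+712 = $3683M.
Max-entry greedy (repeatedly take the single best remaining cell) gives $3352M, worse by 331.
Next-best assignment: Pulse→Band G, NorthTel→Band D, Solara→Band C, PeakComm→Band B, AzureWave→Band E = $3624M.
NorthTel's own top band is Band D ($957M), but forcing NorthTel→Band D and reassigning the rest optimally gives only $3624M — worse by 59.

NorthTel receives Band E.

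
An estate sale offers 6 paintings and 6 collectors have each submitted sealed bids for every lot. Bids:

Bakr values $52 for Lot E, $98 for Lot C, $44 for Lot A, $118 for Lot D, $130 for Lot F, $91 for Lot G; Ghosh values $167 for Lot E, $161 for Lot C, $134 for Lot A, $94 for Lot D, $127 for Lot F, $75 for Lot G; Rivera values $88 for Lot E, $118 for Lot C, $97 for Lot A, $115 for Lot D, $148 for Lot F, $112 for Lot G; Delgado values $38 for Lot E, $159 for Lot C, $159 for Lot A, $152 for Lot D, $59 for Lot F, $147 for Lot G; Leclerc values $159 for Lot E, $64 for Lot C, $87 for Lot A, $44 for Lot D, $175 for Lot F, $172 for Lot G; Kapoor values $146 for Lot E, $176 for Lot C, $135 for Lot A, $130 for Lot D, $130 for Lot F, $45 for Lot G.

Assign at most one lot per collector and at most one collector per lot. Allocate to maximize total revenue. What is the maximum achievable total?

Max total: $940

Optimal: Bakr→Lot D ($118), Ghosh→Lot E ($167), Rivera→Lot F ($148), Delgado→Lot A ($159), Leclerc→Lot G ($172), Kapoor→Lot C ($176) — total 118+167+148+159+172+176 = $940.
Column-greedy (each lot in turn goes to its best remaining collector) gives $907, worse by 33.
Next-best assignment: Bakr→Lot F, Ghosh→Lot E, Rivera→Lot D, Delgado→Lot A, Leclerc→Lot G, Kapoor→Lot C = $919.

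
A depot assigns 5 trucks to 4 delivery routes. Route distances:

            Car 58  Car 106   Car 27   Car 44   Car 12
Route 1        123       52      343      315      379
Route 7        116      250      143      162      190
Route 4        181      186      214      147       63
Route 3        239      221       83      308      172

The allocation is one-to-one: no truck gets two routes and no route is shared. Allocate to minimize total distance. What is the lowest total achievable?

Optimal: Car 106→Route 1 (52 km), Car 58→Route 7 (116 km), Car 12→Route 4 (63 km), Car 27→Route 3 (83 km) — total 52+116+63+83 = 314 km.
Row-greedy (each truck in turn takes its cheapest remaining route) gives 398 km, worse by 84.
Next-best assignment: Car 106→Route 1, Car 44→Route 7, Car 12→Route 4, Car 27→Route 3 = 360 km.

Minimum total: 314 km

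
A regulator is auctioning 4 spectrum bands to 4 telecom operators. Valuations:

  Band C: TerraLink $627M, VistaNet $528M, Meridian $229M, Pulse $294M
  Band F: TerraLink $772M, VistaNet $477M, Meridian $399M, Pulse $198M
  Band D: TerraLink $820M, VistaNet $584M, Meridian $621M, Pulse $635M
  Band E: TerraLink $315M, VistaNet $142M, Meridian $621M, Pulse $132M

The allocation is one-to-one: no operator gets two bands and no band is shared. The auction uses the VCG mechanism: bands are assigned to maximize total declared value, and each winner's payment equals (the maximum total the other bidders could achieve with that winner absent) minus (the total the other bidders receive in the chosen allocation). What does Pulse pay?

Efficient allocation: TerraLink→Band F ($772M), VistaNet→Band C ($528M), Meridian→Band E ($621M), Pulse→Band D ($635M); total welfare W = $2556M.
Pulse receives Band D at value $635M, so the others get W − 635 = $1921M.
Without Pulse: best allocation of the remaining 3 bidders over all 4 bands is TerraLink→Band F ($772M), VistaNet→Band D ($584M), Meridian→Band E ($621M), total $1977M.
VCG payment = (others' best without Pulse) − (others' welfare with Pulse) = 1977 − 1921 = $56M.

Pulse pays $56M.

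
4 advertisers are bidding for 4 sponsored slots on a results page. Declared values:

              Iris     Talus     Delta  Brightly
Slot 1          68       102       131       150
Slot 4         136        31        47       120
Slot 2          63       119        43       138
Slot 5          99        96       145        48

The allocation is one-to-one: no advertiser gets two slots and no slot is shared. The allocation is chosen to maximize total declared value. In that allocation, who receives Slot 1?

Brightly receives Slot 1.

Optimal: Iris→Slot 4 ($136), Talus→Slot 2 ($119), Delta→Slot 5 ($145), Brightly→Slot 1 ($150) — total 136+119+145+150 = $550.
No other one-to-one assignment exceeds $550.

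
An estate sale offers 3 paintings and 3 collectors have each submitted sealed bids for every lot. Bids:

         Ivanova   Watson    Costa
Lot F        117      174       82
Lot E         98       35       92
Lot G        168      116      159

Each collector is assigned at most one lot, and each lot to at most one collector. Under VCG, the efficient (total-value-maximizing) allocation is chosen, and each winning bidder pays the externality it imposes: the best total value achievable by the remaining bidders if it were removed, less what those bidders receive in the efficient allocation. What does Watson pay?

Watson pays $16.

Efficient allocation: Ivanova→Lot G ($168), Watson→Lot F ($174), Costa→Lot E ($92); total welfare W = $434.
Watson receives Lot F at value $174, so the others get W − 174 = $260.
Without Watson: best allocation of the remaining 2 bidders over all 3 lots is Ivanova→Lot F ($117), Costa→Lot G ($159), total $276.
VCG payment = (others' best without Watson) − (others' welfare with Watson) = 276 − 260 = $16.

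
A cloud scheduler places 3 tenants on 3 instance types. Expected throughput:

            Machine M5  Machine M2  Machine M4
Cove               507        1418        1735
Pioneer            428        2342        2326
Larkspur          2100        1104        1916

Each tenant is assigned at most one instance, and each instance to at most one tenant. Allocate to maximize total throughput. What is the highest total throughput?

Maximum total: 6177 ops/s

Optimal: Cove→Machine M4 (1735 ops/s), Pioneer→Machine M2 (2342 ops/s), Larkspur→Machine M5 (2100 ops/s) — total 1735+2342+2100 = 6177 ops/s.
Next-best assignment: Cove→Machine M2, Pioneer→Machine M4, Larkspur→Machine M5 = 5844 ops/s.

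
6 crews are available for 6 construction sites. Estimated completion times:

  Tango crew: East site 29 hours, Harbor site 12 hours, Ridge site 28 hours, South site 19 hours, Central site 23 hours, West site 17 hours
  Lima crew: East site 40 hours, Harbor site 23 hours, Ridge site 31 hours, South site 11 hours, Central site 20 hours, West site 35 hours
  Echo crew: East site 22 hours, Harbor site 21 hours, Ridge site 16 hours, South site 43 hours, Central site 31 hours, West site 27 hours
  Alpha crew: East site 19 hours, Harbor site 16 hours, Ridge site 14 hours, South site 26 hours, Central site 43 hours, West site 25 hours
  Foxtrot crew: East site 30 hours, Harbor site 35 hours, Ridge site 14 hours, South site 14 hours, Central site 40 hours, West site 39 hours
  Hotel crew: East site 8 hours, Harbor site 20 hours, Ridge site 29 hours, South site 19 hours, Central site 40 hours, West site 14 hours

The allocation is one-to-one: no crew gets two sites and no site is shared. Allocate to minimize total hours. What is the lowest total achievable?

Minimum total: 91 hours

Optimal: Tango crew→West site (17 hours), Lima crew→Central site (20 hours), Echo crew→Ridge site (16 hours), Alpha crew→Harbor site (16 hours), Foxtrot crew→South site (14 hours), Hotel crew→East site (8 hours) — total 17+20+16+16+14+8 = 91 hours.
Column-greedy (each site in turn goes to its cheapest remaining crew) gives 115 hours, worse by 24.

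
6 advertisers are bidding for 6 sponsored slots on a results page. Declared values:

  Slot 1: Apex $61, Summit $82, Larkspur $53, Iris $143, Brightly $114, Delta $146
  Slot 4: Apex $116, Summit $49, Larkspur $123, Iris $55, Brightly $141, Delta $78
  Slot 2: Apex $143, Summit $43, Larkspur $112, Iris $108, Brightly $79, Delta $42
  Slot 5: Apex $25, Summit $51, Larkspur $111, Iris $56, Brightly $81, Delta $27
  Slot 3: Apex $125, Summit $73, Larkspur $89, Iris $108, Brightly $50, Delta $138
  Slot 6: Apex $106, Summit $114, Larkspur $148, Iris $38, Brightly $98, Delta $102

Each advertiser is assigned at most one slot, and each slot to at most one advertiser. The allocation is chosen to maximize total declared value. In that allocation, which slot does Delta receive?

Delta receives Slot 3.

Treat this as an assignment problem: match each advertiser to one slot.
Optimal: Apex→Slot 2 ($143), Summit→Slot 6 ($114), Larkspur→Slot 5 ($111), Iris→Slot 1 ($143), Brightly→Slot 4 ($141), Delta→Slot 3 ($138) — total 143+114+111+143+141+138 = $790.
Column-greedy (each slot in turn goes to its best remaining advertiser) gives $763, worse by 27.
Next-best assignment: Apex→Slot 2, Summit→Slot 5, Larkspur→Slot 6, Iris→Slot 1, Brightly→Slot 4, Delta→Slot 3 = $764.
Checked against all permutations: $790 is optimal.
Delta's own top slot is Slot 1 ($146), but forcing Delta→Slot 1 and reassigning the rest optimally gives only $763 — worse by 27.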